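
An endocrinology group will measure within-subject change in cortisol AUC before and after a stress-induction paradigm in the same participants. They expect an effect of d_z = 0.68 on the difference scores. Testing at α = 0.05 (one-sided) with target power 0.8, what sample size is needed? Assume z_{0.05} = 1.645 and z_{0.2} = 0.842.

n = 14 pairs

For a paired (one-sample on differences) test: n = ((z_{α} + z_β) / d)².
z_{α} + z_β = 1.645 + 0.842 = 2.487.
n = (2.487 / 0.68)² = 3.657² = 13.38.
Round up.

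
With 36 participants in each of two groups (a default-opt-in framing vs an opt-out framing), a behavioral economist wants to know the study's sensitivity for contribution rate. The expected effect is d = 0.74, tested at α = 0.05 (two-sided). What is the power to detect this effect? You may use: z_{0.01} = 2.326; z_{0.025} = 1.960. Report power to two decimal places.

For two equal groups, power = Φ(d·√(n/2) − z_{α/2}).
d·√(n/2) = 0.74 × √(36/2) = 0.74 × 4.243 = 3.140.
z_β = 3.140 − 1.960 = 1.180.
Power = Φ(1.180) = 0.881.

power ≈ 0.88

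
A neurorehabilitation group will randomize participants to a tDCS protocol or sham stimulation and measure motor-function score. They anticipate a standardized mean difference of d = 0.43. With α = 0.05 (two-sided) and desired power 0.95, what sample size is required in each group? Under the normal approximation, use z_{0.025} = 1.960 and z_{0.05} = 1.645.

For two independent groups with equal n: n = 2·((z_{α/2} + z_β) / d)².
z_{α/2} + z_β = 1.960 + 1.645 = 3.605.
n = 2 × (3.605 / 0.43)² = 2 × 8.384² = 2 × 70.29 = 140.6.
Round up to the next whole participant.

n = 141 per group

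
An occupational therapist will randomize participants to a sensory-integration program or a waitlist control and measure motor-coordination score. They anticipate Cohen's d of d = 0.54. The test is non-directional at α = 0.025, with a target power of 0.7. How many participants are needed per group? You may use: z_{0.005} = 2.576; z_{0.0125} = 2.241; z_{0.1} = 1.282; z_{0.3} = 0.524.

For two independent groups with equal n: n = 2·((z_{α/2} + z_β) / d)².
z_{α/2} + z_β = 2.241 + 0.524 = 2.765.
n = 2 × (2.765 / 0.54)² = 2 × 5.120² = 2 × 26.22 = 52.4.
Round up to the next whole participant.

n = 53 per group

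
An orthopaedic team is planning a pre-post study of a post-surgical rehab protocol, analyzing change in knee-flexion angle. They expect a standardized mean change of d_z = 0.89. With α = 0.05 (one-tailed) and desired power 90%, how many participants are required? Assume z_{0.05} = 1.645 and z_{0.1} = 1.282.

For a paired (one-sample on differences) test: n = ((z_{α} + z_β) / d)².
z_{α} + z_β = 1.645 + 1.282 = 2.927.
n = (2.927 / 0.89)² = 3.289² = 10.82.
Round up.

n = 11 pairs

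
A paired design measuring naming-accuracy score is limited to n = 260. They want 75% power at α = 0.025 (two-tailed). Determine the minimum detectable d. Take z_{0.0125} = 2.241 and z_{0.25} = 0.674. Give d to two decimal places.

For a single sample (or paired design) of n = 260: d_min = (z_{α/2} + z_β)/√n.
z-sum = 2.241 + 0.674 = 2.915.
d_min = 2.915 / √260 = 2.915 / 16.125 = 0.181.

d_min ≈ 0.18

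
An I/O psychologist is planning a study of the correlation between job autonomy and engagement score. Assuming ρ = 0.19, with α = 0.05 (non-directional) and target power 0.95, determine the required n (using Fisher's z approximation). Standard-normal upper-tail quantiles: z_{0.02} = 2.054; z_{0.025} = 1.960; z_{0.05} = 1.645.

n = 355

Fisher's z: C = ½·ln((1+r)/(1−r)) = ½·ln(1.4691) = 0.1923.
n = ((z_{α/2} + z_β)/C)² + 3.
(1.960 + 1.645) / 0.1923 = 3.605 / 0.1923 = 18.747.
n = 18.747² + 3 = 351.44 + 3 = 354.4.
Round up.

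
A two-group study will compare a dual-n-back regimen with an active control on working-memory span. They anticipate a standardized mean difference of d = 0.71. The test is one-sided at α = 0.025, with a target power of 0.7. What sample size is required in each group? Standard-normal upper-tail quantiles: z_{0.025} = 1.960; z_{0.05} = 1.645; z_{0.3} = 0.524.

n = 25 per group

For two independent groups with equal n: n = 2·((z_{α} + z_β) / d)².
z_{α} + z_β = 1.960 + 0.524 = 2.484.
n = 2 × (2.484 / 0.71)² = 2 × 3.499² = 2 × 12.24 = 24.5.
Round up to the next whole participant.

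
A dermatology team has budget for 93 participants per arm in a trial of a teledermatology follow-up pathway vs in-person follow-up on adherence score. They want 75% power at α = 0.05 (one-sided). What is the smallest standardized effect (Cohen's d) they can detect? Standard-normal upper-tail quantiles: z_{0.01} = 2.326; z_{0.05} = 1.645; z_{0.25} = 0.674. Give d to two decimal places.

d_min ≈ 0.34

For two independent groups of n = 93 each: d_min = (z_{α} + z_β)·√(2/n).
z-sum = 1.645 + 0.674 = 2.319.
d_min = 2.319 × √(2/93) = 2.319 × 0.1466 = 0.340.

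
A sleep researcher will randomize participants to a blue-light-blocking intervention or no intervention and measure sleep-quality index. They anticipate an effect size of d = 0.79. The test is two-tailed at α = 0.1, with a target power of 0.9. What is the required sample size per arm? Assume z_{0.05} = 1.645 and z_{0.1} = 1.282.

n = 28 per group

For two independent groups with equal n: n = 2·((z_{α/2} + z_β) / d)².
z_{α/2} + z_β = 1.645 + 1.282 = 2.927.
n = 2 × (2.927 / 0.79)² = 2 × 3.705² = 2 × 13.73 = 27.5.
Round up to the next whole participant.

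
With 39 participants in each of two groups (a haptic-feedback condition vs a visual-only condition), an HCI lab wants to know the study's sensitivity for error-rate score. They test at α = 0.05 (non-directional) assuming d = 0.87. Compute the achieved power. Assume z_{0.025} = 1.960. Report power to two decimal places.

power ≈ 0.97

For two equal groups, power = Φ(d·√(n/2) − z_{α/2}).
d·√(n/2) = 0.87 × √(39/2) = 0.87 × 4.416 = 3.842.
z_β = 3.842 − 1.960 = 1.882.
Power = Φ(1.882) = 0.970.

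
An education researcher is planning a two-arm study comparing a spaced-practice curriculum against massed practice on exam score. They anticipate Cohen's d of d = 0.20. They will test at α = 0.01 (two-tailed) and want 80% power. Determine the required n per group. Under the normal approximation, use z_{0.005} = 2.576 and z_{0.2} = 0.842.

For two independent groups with equal n: n = 2·((z_{α/2} + z_β) / d)².
z_{α/2} + z_β = 2.576 + 0.842 = 3.418.
n = 2 × (3.418 / 0.20)² = 2 × 17.090² = 2 × 292.07 = 584.1.
Round up to the next whole participant.

n = 585 per group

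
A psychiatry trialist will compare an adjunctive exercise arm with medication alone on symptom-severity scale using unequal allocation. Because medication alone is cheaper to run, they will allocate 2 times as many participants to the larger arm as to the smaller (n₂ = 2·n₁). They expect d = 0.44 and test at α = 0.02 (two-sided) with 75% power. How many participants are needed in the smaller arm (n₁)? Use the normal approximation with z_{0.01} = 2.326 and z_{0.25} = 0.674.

With allocation ratio k = n₂/n₁ = 2, Var(x̄₁−x̄₂) = σ²(1/n₁ + 1/(k·n₁)) = σ²·(k+1)/(k·n₁).
So n₁ = (1 + 1/k)·((z_{α/2} + z_β)/d)² = 1.500 × (3.000/0.44)².
n₁ = 1.500 × 46.49 = 69.7.
Round up: n₁ = 70, giving n₂ = 2 × 70 = 140.

n₁ = 70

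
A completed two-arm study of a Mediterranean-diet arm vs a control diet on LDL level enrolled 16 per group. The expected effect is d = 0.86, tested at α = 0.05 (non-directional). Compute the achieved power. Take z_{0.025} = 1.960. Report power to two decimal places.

power ≈ 0.68

For two equal groups, power = Φ(d·√(n/2) − z_{α/2}).
d·√(n/2) = 0.86 × √(16/2) = 0.86 × 2.828 = 2.432.
z_β = 2.432 − 1.960 = 0.472.
Power = Φ(0.472) = 0.682.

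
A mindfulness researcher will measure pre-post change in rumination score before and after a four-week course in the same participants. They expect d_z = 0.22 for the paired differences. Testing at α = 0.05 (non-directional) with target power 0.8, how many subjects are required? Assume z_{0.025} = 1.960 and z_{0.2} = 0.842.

For a paired (one-sample on differences) test: n = ((z_{α/2} + z_β) / d)².
z_{α/2} + z_β = 1.960 + 0.842 = 2.802.
n = (2.802 / 0.22)² = 12.736² = 162.21.
Round up.

n = 163 pairs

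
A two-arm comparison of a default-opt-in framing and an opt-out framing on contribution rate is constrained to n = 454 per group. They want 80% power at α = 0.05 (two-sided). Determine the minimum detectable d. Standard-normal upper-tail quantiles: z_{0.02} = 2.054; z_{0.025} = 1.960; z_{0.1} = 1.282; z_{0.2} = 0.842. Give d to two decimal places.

For two independent groups of n = 454 each: d_min = (z_{α/2} + z_β)·√(2/n).
z-sum = 1.960 + 0.842 = 2.802.
d_min = 2.802 × √(2/454) = 2.802 × 0.0664 = 0.186.

d_min ≈ 0.19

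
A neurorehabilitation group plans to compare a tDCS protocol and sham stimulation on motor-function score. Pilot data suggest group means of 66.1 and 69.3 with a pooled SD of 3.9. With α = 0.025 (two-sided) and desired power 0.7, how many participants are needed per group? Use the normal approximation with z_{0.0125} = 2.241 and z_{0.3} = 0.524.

Cohen's d = |M₁ − M₂| / SD_pooled = |66.1 − 69.3| / 3.9 = 3.2 / 3.9 = 0.821.
For two independent groups with equal n: n = 2·((z_{α/2} + z_β) / d)².
z_{α/2} + z_β = 2.241 + 0.524 = 2.765.
n = 2 × (2.765 / 0.821)² = 2 × 3.368² = 2 × 11.34 = 22.7.
Round up to the next whole participant.

n = 23 per group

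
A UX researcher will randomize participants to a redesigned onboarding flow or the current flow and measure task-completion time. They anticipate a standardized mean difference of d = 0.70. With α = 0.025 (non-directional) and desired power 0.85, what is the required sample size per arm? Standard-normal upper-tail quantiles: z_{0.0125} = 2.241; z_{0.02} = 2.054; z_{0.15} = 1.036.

n = 44 per group

For two independent groups with equal n: n = 2·((z_{α/2} + z_β) / d)².
z_{α/2} + z_β = 2.241 + 1.036 = 3.277.
n = 2 × (3.277 / 0.70)² = 2 × 4.681² = 2 × 21.92 = 43.8.
Round up to the next whole participant.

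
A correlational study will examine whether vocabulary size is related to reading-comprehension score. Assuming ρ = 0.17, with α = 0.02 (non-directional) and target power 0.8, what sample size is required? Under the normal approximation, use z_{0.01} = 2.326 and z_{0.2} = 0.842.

Fisher's z: C = ½·ln((1+r)/(1−r)) = ½·ln(1.4096) = 0.1717.
n = ((z_{α/2} + z_β)/C)² + 3.
(2.326 + 0.842) / 0.1717 = 3.168 / 0.1717 = 18.451.
n = 18.451² + 3 = 340.43 + 3 = 343.4.
Round up.

n = 344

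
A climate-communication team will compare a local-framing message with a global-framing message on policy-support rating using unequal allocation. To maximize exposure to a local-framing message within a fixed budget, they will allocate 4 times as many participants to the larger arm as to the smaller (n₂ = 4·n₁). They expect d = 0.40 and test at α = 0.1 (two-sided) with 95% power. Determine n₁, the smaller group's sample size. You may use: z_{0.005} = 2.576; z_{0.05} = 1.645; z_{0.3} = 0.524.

With allocation ratio k = n₂/n₁ = 4, Var(x̄₁−x̄₂) = σ²(1/n₁ + 1/(k·n₁)) = σ²·(k+1)/(k·n₁).
So n₁ = (1 + 1/k)·((z_{α/2} + z_β)/d)² = 1.250 × (3.290/0.40)².
n₁ = 1.250 × 67.65 = 84.6.
Round up: n₁ = 85, giving n₂ = 4 × 85 = 340.

n₁ = 85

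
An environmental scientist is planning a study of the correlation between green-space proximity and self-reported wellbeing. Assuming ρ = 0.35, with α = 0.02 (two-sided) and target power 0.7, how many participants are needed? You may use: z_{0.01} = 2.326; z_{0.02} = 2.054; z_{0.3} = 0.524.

n = 64

Fisher's z: C = ½·ln((1+r)/(1−r)) = ½·ln(2.0769) = 0.3654.
n = ((z_{α/2} + z_β)/C)² + 3.
(2.326 + 0.524) / 0.3654 = 2.850 / 0.3654 = 7.800.
n = 7.800² + 3 = 60.83 + 3 = 63.8.
Round up.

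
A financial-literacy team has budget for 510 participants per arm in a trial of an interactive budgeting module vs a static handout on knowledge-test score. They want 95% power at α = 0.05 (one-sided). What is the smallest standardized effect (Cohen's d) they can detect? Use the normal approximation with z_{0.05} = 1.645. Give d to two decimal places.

For two independent groups of n = 510 each: d_min = (z_{α} + z_β)·√(2/n).
z-sum = 1.645 + 1.645 = 3.290.
d_min = 3.290 × √(2/510) = 3.290 × 0.0626 = 0.206.

d_min ≈ 0.21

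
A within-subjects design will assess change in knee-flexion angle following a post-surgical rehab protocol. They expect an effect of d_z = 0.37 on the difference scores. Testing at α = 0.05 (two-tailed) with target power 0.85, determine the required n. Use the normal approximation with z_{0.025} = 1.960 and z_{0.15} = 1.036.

n = 66 pairs

For a paired (one-sample on differences) test: n = ((z_{α/2} + z_β) / d)².
z_{α/2} + z_β = 1.960 + 1.036 = 2.996.
n = (2.996 / 0.37)² = 8.097² = 65.57.
Round up.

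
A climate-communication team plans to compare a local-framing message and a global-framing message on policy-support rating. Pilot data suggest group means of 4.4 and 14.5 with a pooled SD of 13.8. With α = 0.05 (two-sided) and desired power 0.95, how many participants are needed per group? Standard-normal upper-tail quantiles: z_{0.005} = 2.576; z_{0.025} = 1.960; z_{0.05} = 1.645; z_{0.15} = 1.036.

n = 49 per group

Cohen's d = |M₁ − M₂| / SD_pooled = |4.4 − 14.5| / 13.8 = 10.1 / 13.8 = 0.732.
For two independent groups with equal n: n = 2·((z_{α/2} + z_β) / d)².
z_{α/2} + z_β = 1.960 + 1.645 = 3.605.
n = 2 × (3.605 / 0.732)² = 2 × 4.925² = 2 × 24.25 = 48.5.
Round up to the next whole participant.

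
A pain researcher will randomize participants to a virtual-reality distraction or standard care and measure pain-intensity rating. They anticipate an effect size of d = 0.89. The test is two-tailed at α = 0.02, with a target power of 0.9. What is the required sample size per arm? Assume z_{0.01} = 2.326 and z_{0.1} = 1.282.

For two independent groups with equal n: n = 2·((z_{α/2} + z_β) / d)².
z_{α/2} + z_β = 2.326 + 1.282 = 3.608.
n = 2 × (3.608 / 0.89)² = 2 × 4.054² = 2 × 16.43 = 32.9.
Round up to the next whole participant.

n = 33 per group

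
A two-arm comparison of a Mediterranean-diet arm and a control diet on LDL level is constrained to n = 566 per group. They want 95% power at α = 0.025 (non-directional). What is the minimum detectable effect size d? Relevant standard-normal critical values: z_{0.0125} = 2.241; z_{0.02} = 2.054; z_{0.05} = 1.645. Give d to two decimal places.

For two independent groups of n = 566 each: d_min = (z_{α/2} + z_β)·√(2/n).
z-sum = 2.241 + 1.645 = 3.886.
d_min = 3.886 × √(2/566) = 3.886 × 0.0594 = 0.231.

d_min ≈ 0.23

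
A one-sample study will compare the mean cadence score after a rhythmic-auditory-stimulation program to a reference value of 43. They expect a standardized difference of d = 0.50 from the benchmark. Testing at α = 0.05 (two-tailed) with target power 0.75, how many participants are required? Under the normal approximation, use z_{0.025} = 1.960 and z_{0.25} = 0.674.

n = 28

For a one-sample test: n = ((z_{α/2} + z_β) / d)².
z_{α/2} + z_β = 1.960 + 0.674 = 2.634.
n = (2.634 / 0.50)² = 5.268² = 27.75.
Round up.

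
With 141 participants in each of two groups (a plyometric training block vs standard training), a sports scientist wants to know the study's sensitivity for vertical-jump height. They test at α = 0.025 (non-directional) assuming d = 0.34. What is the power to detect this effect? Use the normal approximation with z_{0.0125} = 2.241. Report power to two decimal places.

For two equal groups, power = Φ(d·√(n/2) − z_{α/2}).
d·√(n/2) = 0.34 × √(141/2) = 0.34 × 8.396 = 2.855.
z_β = 2.855 − 2.241 = 0.614.
Power = Φ(0.614) = 0.730.

power ≈ 0.73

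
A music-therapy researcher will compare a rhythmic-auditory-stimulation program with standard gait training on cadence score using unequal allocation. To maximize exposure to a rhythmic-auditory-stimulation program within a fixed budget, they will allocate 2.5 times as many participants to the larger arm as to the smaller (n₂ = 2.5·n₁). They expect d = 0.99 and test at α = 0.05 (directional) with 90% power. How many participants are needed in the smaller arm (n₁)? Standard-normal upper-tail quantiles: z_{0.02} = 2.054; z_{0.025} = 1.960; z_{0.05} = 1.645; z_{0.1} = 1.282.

n₁ = 13

With allocation ratio k = n₂/n₁ = 2.5, Var(x̄₁−x̄₂) = σ²(1/n₁ + 1/(k·n₁)) = σ²·(k+1)/(k·n₁).
So n₁ = (1 + 1/k)·((z_{α} + z_β)/d)² = 1.400 × (2.927/0.99)².
n₁ = 1.400 × 8.74 = 12.2.
Round up: n₁ = 13, giving n₂ = ⌈2.5 × 13⌉ = ⌈32.5⌉ = 33.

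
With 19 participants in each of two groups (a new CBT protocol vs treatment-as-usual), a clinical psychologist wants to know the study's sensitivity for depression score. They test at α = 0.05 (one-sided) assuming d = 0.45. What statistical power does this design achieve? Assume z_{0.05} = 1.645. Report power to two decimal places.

power ≈ 0.40

For two equal groups, power = Φ(d·√(n/2) − z_{α}).
d·√(n/2) = 0.45 × √(19/2) = 0.45 × 3.082 = 1.387.
z_β = 1.387 − 1.645 = -0.258.
Power = Φ(-0.258) = 0.398.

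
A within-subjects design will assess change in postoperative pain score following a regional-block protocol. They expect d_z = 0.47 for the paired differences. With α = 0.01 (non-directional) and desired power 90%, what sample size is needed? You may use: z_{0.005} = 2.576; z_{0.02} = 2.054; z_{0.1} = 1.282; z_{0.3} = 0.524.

For a paired (one-sample on differences) test: n = ((z_{α/2} + z_β) / d)².
z_{α/2} + z_β = 2.576 + 1.282 = 3.858.
n = (3.858 / 0.47)² = 8.209² = 67.38.
Round up.

n = 68 pairs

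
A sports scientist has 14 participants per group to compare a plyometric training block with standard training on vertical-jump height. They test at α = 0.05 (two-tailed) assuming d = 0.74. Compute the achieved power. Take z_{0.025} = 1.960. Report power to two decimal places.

For two equal groups, power = Φ(d·√(n/2) − z_{α/2}).
d·√(n/2) = 0.74 × √(14/2) = 0.74 × 2.646 = 1.958.
z_β = 1.958 − 1.960 = -0.002.
Power = Φ(-0.002) = 0.499.

power ≈ 0.50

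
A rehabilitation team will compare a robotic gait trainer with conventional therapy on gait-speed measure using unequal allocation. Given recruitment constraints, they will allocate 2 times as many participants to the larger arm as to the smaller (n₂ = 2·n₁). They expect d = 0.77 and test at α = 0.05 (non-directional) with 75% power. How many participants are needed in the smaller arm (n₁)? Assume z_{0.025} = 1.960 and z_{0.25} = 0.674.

n₁ = 18

With allocation ratio k = n₂/n₁ = 2, Var(x̄₁−x̄₂) = σ²(1/n₁ + 1/(k·n₁)) = σ²·(k+1)/(k·n₁).
So n₁ = (1 + 1/k)·((z_{α/2} + z_β)/d)² = 1.500 × (2.634/0.77)².
n₁ = 1.500 × 11.70 = 17.6.
Round up: n₁ = 18, giving n₂ = 2 × 18 = 36.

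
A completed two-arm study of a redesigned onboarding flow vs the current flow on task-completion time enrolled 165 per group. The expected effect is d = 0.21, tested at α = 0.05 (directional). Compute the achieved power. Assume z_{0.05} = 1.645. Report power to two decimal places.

For two equal groups, power = Φ(d·√(n/2) − z_{α}).
d·√(n/2) = 0.21 × √(165/2) = 0.21 × 9.083 = 1.907.
z_β = 1.907 − 1.645 = 0.262.
Power = Φ(0.262) = 0.604.

power ≈ 0.60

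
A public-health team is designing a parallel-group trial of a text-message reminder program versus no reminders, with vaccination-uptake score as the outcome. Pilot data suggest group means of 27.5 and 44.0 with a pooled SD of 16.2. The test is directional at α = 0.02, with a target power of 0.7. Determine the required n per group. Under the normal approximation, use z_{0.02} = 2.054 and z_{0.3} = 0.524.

Cohen's d = |M₁ − M₂| / SD_pooled = |27.5 − 44.0| / 16.2 = 16.5 / 16.2 = 1.019.
For two independent groups with equal n: n = 2·((z_{α} + z_β) / d)².
z_{α} + z_β = 2.054 + 0.524 = 2.578.
n = 2 × (2.578 / 1.019)² = 2 × 2.530² = 2 × 6.40 = 12.8.
Round up to the next whole participant.

n = 13 per group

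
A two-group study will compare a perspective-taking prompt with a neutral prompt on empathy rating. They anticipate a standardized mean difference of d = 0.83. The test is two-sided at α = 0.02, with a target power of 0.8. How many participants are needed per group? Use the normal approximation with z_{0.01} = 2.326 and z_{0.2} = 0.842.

n = 30 per group

For two independent groups with equal n: n = 2·((z_{α/2} + z_β) / d)².
z_{α/2} + z_β = 2.326 + 0.842 = 3.168.
n = 2 × (3.168 / 0.83)² = 2 × 3.817² = 2 × 14.57 = 29.1.
Round up to the next whole participant.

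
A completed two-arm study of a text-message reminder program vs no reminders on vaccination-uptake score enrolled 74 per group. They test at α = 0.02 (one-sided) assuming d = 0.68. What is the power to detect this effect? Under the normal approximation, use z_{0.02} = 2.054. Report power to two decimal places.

For two equal groups, power = Φ(d·√(n/2) − z_{α}).
d·√(n/2) = 0.68 × √(74/2) = 0.68 × 6.083 = 4.136.
z_β = 4.136 − 2.054 = 2.082.
Power = Φ(2.082) = 0.981.

power ≈ 0.98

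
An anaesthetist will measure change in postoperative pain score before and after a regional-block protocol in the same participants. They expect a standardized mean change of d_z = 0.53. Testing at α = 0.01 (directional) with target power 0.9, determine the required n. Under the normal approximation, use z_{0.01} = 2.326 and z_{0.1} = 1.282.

For a paired (one-sample on differences) test: n = ((z_{α} + z_β) / d)².
z_{α} + z_β = 2.326 + 1.282 = 3.608.
n = (3.608 / 0.53)² = 6.808² = 46.34.
Round up.

n = 47 pairs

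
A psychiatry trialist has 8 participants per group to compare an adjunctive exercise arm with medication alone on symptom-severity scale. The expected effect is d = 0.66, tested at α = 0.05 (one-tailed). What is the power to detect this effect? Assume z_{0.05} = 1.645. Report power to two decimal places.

For two equal groups, power = Φ(d·√(n/2) − z_{α}).
d·√(n/2) = 0.66 × √(8/2) = 0.66 × 2.000 = 1.320.
z_β = 1.320 − 1.645 = -0.325.
Power = Φ(-0.325) = 0.373.

power ≈ 0.37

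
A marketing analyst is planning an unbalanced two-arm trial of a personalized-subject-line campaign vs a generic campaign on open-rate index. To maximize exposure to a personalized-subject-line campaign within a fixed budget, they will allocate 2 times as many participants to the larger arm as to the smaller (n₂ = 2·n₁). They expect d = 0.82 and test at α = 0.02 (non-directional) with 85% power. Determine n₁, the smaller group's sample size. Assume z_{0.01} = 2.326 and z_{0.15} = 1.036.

With allocation ratio k = n₂/n₁ = 2, Var(x̄₁−x̄₂) = σ²(1/n₁ + 1/(k·n₁)) = σ²·(k+1)/(k·n₁).
So n₁ = (1 + 1/k)·((z_{α/2} + z_β)/d)² = 1.500 × (3.362/0.82)².
n₁ = 1.500 × 16.81 = 25.2.
Round up: n₁ = 26, giving n₂ = 2 × 26 = 52.

n₁ = 26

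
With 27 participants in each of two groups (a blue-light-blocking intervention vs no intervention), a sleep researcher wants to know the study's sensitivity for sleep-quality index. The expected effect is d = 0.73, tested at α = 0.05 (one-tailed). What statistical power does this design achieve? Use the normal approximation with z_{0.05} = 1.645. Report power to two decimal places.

For two equal groups, power = Φ(d·√(n/2) − z_{α}).
d·√(n/2) = 0.73 × √(27/2) = 0.73 × 3.674 = 2.682.
z_β = 2.682 − 1.645 = 1.037.
Power = Φ(1.037) = 0.850.

power ≈ 0.85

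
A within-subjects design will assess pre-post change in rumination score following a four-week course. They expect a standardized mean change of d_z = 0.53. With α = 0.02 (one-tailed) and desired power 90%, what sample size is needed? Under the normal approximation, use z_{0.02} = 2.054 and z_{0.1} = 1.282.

For a paired (one-sample on differences) test: n = ((z_{α} + z_β) / d)².
z_{α} + z_β = 2.054 + 1.282 = 3.336.
n = (3.336 / 0.53)² = 6.294² = 39.62.
Round up.

n = 40 pairs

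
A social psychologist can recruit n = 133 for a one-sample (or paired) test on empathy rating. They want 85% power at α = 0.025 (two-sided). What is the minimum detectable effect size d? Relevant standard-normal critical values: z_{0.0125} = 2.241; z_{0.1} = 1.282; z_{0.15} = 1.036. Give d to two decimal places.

For a single sample (or paired design) of n = 133: d_min = (z_{α/2} + z_β)/√n.
z-sum = 2.241 + 1.036 = 3.277.
d_min = 3.277 / √133 = 3.277 / 11.533 = 0.284.

d_min ≈ 0.28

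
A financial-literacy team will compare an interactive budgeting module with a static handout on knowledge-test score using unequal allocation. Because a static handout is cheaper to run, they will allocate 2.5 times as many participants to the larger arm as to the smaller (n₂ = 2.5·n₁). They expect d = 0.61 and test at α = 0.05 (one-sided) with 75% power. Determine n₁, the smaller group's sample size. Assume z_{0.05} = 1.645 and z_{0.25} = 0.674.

n₁ = 21

With allocation ratio k = n₂/n₁ = 2.5, Var(x̄₁−x̄₂) = σ²(1/n₁ + 1/(k·n₁)) = σ²·(k+1)/(k·n₁).
So n₁ = (1 + 1/k)·((z_{α} + z_β)/d)² = 1.400 × (2.319/0.61)².
n₁ = 1.400 × 14.45 = 20.2.
Round up: n₁ = 21, giving n₂ = ⌈2.5 × 21⌉ = ⌈52.5⌉ = 53.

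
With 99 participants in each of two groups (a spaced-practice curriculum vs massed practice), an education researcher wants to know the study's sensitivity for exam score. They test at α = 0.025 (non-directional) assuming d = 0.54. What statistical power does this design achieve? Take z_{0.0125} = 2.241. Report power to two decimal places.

power ≈ 0.94

For two equal groups, power = Φ(d·√(n/2) − z_{α/2}).
d·√(n/2) = 0.54 × √(99/2) = 0.54 × 7.036 = 3.799.
z_β = 3.799 − 2.241 = 1.558.
Power = Φ(1.558) = 0.940.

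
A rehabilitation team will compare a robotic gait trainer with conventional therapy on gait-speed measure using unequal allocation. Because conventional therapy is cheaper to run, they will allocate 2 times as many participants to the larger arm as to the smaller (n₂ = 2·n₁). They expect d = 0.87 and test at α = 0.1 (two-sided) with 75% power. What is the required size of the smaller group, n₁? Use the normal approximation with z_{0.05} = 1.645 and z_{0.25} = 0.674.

n₁ = 11

With allocation ratio k = n₂/n₁ = 2, Var(x̄₁−x̄₂) = σ²(1/n₁ + 1/(k·n₁)) = σ²·(k+1)/(k·n₁).
So n₁ = (1 + 1/k)·((z_{α/2} + z_β)/d)² = 1.500 × (2.319/0.87)².
n₁ = 1.500 × 7.10 = 10.7.
Round up: n₁ = 11, giving n₂ = 2 × 11 = 22.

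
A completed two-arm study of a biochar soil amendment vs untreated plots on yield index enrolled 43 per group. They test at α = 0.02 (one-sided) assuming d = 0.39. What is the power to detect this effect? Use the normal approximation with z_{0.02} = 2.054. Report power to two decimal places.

power ≈ 0.40

For two equal groups, power = Φ(d·√(n/2) − z_{α}).
d·√(n/2) = 0.39 × √(43/2) = 0.39 × 4.637 = 1.808.
z_β = 1.808 − 2.054 = -0.246.
Power = Φ(-0.246) = 0.403.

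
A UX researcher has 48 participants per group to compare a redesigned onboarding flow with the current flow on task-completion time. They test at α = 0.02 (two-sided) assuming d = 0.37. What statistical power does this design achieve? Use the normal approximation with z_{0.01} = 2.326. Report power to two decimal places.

For two equal groups, power = Φ(d·√(n/2) − z_{α/2}).
d·√(n/2) = 0.37 × √(48/2) = 0.37 × 4.899 = 1.813.
z_β = 1.813 − 2.326 = -0.513.
Power = Φ(-0.513) = 0.304.

power ≈ 0.30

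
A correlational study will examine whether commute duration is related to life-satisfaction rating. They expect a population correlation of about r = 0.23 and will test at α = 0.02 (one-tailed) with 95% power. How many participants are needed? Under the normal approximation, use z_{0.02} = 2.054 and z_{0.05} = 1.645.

Fisher's z: C = ½·ln((1+r)/(1−r)) = ½·ln(1.5974) = 0.2342.
n = ((z_{α} + z_β)/C)² + 3.
(2.054 + 1.645) / 0.2342 = 3.699 / 0.2342 = 15.794.
n = 15.794² + 3 = 249.46 + 3 = 252.5.
Round up.

n = 253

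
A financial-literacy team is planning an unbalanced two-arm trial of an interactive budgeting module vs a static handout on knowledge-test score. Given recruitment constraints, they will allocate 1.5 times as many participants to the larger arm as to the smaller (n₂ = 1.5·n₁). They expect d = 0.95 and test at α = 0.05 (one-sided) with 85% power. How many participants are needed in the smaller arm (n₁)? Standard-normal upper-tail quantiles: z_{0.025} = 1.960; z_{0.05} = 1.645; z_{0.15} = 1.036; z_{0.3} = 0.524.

With allocation ratio k = n₂/n₁ = 1.5, Var(x̄₁−x̄₂) = σ²(1/n₁ + 1/(k·n₁)) = σ²·(k+1)/(k·n₁).
So n₁ = (1 + 1/k)·((z_{α} + z_β)/d)² = 1.667 × (2.681/0.95)².
n₁ = 1.667 × 7.96 = 13.3.
Round up: n₁ = 14, giving n₂ = 1.5 × 14 = 21.

n₁ = 14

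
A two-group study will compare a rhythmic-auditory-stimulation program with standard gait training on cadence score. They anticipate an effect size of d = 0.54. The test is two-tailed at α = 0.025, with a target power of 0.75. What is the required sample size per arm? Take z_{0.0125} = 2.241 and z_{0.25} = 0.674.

For two independent groups with equal n: n = 2·((z_{α/2} + z_β) / d)².
z_{α/2} + z_β = 2.241 + 0.674 = 2.915.
n = 2 × (2.915 / 0.54)² = 2 × 5.398² = 2 × 29.14 = 58.3.
Round up to the next whole participant.

n = 59 per group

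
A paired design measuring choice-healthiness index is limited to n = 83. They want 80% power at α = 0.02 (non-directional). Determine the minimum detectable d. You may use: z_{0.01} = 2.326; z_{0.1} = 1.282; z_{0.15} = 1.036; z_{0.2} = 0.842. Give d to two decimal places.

For a single sample (or paired design) of n = 83: d_min = (z_{α/2} + z_β)/√n.
z-sum = 2.326 + 0.842 = 3.168.
d_min = 3.168 / √83 = 3.168 / 9.110 = 0.348.

d_min ≈ 0.35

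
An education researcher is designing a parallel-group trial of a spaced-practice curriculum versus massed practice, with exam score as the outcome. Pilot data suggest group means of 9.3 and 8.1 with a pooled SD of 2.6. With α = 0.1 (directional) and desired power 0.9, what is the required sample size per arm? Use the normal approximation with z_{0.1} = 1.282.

Cohen's d = |M₁ − M₂| / SD_pooled = |9.3 − 8.1| / 2.6 = 1.2 / 2.6 = 0.462.
For two independent groups with equal n: n = 2·((z_{α} + z_β) / d)².
z_{α} + z_β = 1.282 + 1.282 = 2.564.
n = 2 × (2.564 / 0.462)² = 2 × 5.550² = 2 × 30.80 = 61.6.
Round up to the next whole participant.

n = 62 per group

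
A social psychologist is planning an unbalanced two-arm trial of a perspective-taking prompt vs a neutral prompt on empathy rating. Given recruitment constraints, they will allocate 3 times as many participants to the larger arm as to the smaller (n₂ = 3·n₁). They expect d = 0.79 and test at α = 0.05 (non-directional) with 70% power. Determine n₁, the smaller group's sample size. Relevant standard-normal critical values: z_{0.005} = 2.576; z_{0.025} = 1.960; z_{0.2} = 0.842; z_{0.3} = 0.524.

n₁ = 14

With allocation ratio k = n₂/n₁ = 3, Var(x̄₁−x̄₂) = σ²(1/n₁ + 1/(k·n₁)) = σ²·(k+1)/(k·n₁).
So n₁ = (1 + 1/k)·((z_{α/2} + z_β)/d)² = 1.333 × (2.484/0.79)².
n₁ = 1.333 × 9.89 = 13.2.
Round up: n₁ = 14, giving n₂ = 3 × 14 = 42.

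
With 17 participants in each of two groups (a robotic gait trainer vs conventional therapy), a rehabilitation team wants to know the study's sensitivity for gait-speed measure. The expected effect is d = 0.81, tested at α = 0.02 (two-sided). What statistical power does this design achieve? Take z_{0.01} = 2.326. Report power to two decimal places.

For two equal groups, power = Φ(d·√(n/2) − z_{α/2}).
d·√(n/2) = 0.81 × √(17/2) = 0.81 × 2.915 = 2.362.
z_β = 2.362 − 2.326 = 0.036.
Power = Φ(0.036) = 0.514.

power ≈ 0.51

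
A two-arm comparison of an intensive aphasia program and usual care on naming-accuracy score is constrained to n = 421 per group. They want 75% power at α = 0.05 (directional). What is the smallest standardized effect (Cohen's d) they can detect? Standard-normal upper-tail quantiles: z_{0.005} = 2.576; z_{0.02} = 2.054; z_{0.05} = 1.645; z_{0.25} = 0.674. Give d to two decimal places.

d_min ≈ 0.16

For two independent groups of n = 421 each: d_min = (z_{α} + z_β)·√(2/n).
z-sum = 1.645 + 0.674 = 2.319.
d_min = 2.319 × √(2/421) = 2.319 × 0.0689 = 0.160.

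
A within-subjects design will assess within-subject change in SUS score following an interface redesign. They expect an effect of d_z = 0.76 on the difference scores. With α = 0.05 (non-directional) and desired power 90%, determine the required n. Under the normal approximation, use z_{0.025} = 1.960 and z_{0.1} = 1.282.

n = 19 pairs

For a paired (one-sample on differences) test: n = ((z_{α/2} + z_β) / d)².
z_{α/2} + z_β = 1.960 + 1.282 = 3.242.
n = (3.242 / 0.76)² = 4.266² = 18.20.
Round up.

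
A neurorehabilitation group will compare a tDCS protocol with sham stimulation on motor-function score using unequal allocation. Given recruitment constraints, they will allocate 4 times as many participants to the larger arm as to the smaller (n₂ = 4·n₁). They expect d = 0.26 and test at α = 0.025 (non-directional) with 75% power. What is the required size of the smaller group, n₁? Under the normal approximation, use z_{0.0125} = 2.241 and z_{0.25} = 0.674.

With allocation ratio k = n₂/n₁ = 4, Var(x̄₁−x̄₂) = σ²(1/n₁ + 1/(k·n₁)) = σ²·(k+1)/(k·n₁).
So n₁ = (1 + 1/k)·((z_{α/2} + z_β)/d)² = 1.250 × (2.915/0.26)².
n₁ = 1.250 × 125.70 = 157.1.
Round up: n₁ = 158, giving n₂ = 4 × 158 = 632.

n₁ = 158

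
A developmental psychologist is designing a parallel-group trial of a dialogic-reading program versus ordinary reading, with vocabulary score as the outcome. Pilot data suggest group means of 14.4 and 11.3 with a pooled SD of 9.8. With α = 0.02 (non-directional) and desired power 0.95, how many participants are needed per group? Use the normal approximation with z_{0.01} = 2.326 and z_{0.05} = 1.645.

n = 316 per group

Cohen's d = |M₁ − M₂| / SD_pooled = |14.4 − 11.3| / 9.8 = 3.1 / 9.8 = 0.316.
For two independent groups with equal n: n = 2·((z_{α/2} + z_β) / d)².
z_{α/2} + z_β = 2.326 + 1.645 = 3.971.
n = 2 × (3.971 / 0.316)² = 2 × 12.566² = 2 × 157.92 = 315.8.
Round up to the next whole participant.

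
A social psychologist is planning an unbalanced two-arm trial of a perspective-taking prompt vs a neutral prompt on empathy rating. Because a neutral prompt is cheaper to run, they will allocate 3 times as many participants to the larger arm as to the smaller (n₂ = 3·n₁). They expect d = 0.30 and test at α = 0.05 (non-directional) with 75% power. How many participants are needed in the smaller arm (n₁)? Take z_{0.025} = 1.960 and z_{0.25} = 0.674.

With allocation ratio k = n₂/n₁ = 3, Var(x̄₁−x̄₂) = σ²(1/n₁ + 1/(k·n₁)) = σ²·(k+1)/(k·n₁).
So n₁ = (1 + 1/k)·((z_{α/2} + z_β)/d)² = 1.333 × (2.634/0.30)².
n₁ = 1.333 × 77.09 = 102.8.
Round up: n₁ = 103, giving n₂ = 3 × 103 = 309.

n₁ = 103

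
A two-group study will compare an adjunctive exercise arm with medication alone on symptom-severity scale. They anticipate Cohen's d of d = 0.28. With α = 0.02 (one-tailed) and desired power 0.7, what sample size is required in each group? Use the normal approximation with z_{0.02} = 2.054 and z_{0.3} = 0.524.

For two independent groups with equal n: n = 2·((z_{α} + z_β) / d)².
z_{α} + z_β = 2.054 + 0.524 = 2.578.
n = 2 × (2.578 / 0.28)² = 2 × 9.207² = 2 × 84.77 = 169.5.
Round up to the next whole participant.

n = 170 per group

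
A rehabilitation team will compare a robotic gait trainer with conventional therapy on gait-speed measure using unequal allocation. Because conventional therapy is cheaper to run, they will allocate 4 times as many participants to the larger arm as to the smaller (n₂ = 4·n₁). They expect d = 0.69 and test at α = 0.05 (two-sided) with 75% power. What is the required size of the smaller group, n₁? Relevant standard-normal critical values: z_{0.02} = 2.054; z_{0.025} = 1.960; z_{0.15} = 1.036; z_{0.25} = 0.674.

With allocation ratio k = n₂/n₁ = 4, Var(x̄₁−x̄₂) = σ²(1/n₁ + 1/(k·n₁)) = σ²·(k+1)/(k·n₁).
So n₁ = (1 + 1/k)·((z_{α/2} + z_β)/d)² = 1.250 × (2.634/0.69)².
n₁ = 1.250 × 14.57 = 18.2.
Round up: n₁ = 19, giving n₂ = 4 × 19 = 76.

n₁ = 19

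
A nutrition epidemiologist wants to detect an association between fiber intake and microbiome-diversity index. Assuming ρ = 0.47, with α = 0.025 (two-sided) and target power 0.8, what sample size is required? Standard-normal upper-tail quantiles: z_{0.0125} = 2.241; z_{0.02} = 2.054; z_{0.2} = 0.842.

n = 40

Fisher's z: C = ½·ln((1+r)/(1−r)) = ½·ln(2.7736) = 0.5101.
n = ((z_{α/2} + z_β)/C)² + 3.
(2.241 + 0.842) / 0.5101 = 3.083 / 0.5101 = 6.044.
n = 6.044² + 3 = 36.53 + 3 = 39.5.
Round up.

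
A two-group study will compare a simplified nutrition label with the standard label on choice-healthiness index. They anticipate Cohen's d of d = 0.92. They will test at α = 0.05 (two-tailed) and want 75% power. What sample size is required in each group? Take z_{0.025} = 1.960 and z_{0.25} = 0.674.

n = 17 per group

For two independent groups with equal n: n = 2·((z_{α/2} + z_β) / d)².
z_{α/2} + z_β = 1.960 + 0.674 = 2.634.
n = 2 × (2.634 / 0.92)² = 2 × 2.863² = 2 × 8.20 = 16.4.
Round up to the next whole participant.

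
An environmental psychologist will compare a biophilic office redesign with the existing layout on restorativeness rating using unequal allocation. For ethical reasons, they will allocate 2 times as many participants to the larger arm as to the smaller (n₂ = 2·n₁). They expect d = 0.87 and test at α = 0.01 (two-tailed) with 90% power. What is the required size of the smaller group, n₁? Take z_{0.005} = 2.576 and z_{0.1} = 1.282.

n₁ = 30

With allocation ratio k = n₂/n₁ = 2, Var(x̄₁−x̄₂) = σ²(1/n₁ + 1/(k·n₁)) = σ²·(k+1)/(k·n₁).
So n₁ = (1 + 1/k)·((z_{α/2} + z_β)/d)² = 1.500 × (3.858/0.87)².
n₁ = 1.500 × 19.66 = 29.5.
Round up: n₁ = 30, giving n₂ = 2 × 30 = 60.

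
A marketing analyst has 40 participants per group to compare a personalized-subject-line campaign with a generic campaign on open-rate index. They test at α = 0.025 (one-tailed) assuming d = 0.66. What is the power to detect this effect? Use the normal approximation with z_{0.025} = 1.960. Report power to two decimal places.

power ≈ 0.84

For two equal groups, power = Φ(d·√(n/2) − z_{α}).
d·√(n/2) = 0.66 × √(40/2) = 0.66 × 4.472 = 2.952.
z_β = 2.952 − 1.960 = 0.992.
Power = Φ(0.992) = 0.839.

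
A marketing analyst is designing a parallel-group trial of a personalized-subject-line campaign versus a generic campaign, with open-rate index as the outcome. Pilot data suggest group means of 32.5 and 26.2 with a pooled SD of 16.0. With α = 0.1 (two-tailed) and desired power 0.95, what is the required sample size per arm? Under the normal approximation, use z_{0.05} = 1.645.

Cohen's d = |M₁ − M₂| / SD_pooled = |32.5 − 26.2| / 16.0 = 6.3 / 16.0 = 0.394.
For two independent groups with equal n: n = 2·((z_{α/2} + z_β) / d)².
z_{α/2} + z_β = 1.645 + 1.645 = 3.290.
n = 2 × (3.290 / 0.394)² = 2 × 8.350² = 2 × 69.73 = 139.5.
Round up to the next whole participant.

n = 140 per group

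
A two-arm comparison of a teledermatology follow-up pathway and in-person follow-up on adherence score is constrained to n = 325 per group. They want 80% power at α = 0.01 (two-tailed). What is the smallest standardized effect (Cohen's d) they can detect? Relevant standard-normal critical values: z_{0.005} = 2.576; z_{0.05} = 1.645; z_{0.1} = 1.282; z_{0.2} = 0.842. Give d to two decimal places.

d_min ≈ 0.27

For two independent groups of n = 325 each: d_min = (z_{α/2} + z_β)·√(2/n).
z-sum = 2.576 + 0.842 = 3.418.
d_min = 3.418 × √(2/325) = 3.418 × 0.0784 = 0.268.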